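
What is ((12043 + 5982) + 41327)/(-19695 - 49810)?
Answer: -59352/69505 ≈ -0.85392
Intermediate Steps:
((12043 + 5982) + 41327)/(-19695 - 49810) = (18025 + 41327)/(-69505) = 59352*(-1/69505) = -59352/69505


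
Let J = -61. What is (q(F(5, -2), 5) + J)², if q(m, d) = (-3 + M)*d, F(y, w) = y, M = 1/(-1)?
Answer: 6561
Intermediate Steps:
M = -1
q(m, d) = -4*d (q(m, d) = (-3 - 1)*d = -4*d)
(q(F(5, -2), 5) + J)² = (-4*5 - 61)² = (-20 - 61)² = (-81)² = 6561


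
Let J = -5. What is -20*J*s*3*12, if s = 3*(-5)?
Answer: -54000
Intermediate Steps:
s = -15
-20*J*s*3*12 = -20*(-5*(-15))*3*12 = -1500*3*12 = -20*225*12 = -4500*12 = -54000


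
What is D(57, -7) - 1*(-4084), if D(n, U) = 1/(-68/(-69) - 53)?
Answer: 14657407/3589 ≈ 4084.0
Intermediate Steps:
D(n, U) = -69/3589 (D(n, U) = 1/(-68*(-1/69) - 53) = 1/(68/69 - 53) = 1/(-3589/69) = -69/3589)
D(57, -7) - 1*(-4084) = -69/3589 - 1*(-4084) = -69/3589 + 4084 = 14657407/3589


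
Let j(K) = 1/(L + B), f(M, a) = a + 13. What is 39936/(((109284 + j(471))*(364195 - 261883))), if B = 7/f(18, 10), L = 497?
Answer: 2718976/761244162735 ≈ 3.5718e-6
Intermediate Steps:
f(M, a) = 13 + a
B = 7/23 (B = 7/(13 + 10) = 7/23 ≈ 0.30435)
j(K) = 23/11438 (j(K) = 1/(497 + 7/23) = 1/(11438/23) = 23/11438)
39936/(((109284 + j(471))*(364195 - 261883))) = 39936/(((109284 + 23/11438)*(364195 - 261883))) = 39936/(((1249990415/11438)*102312)) = 39936/(9134929952820/817) = 39936*(817/9134929952820) = 2718976/761244162735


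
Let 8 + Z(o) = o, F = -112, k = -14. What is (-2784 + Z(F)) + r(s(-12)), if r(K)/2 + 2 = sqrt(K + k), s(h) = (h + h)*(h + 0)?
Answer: -2908 + 2*sqrt(274) ≈ -2874.9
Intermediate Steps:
s(h) = 2*h**2 (s(h) = (2*h)*h = 2*h**2)
Z(o) = -8 + o
r(K) = -4 + 2*sqrt(-14 + K) (r(K) = -4 + 2*sqrt(K - 14) = -4 + 2*sqrt(-14 + K))
(-2784 + Z(F)) + r(s(-12)) = (-2784 + (-8 - 112)) + (-4 + 2*sqrt(-14 + 2*(-12)**2)) = (-2784 - 120) + (-4 + 2*sqrt(-14 + 2*144)) = -2904 + (-4 + 2*sqrt(-14 + 288)) = -2904 + (-4 + 2*sqrt(274)) = -2908 + 2*sqrt(274)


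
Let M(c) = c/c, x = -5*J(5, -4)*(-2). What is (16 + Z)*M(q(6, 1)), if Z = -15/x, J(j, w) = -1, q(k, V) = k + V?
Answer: 35/2 ≈ 17.500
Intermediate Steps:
q(k, V) = V + k
x = -10 (x = -5*(-1)*(-2) = 5*(-2) = -10)
M(c) = 1
Z = 3/2 (Z = -15/(-10) = -15*(-⅒) = 3/2 ≈ 1.5000)
(16 + Z)*M(q(6, 1)) = (16 + 3/2)*1 = (35/2)*1 = 35/2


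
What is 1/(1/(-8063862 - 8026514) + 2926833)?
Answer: 16090376/47093843459207 ≈ 3.4167e-7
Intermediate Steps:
1/(1/(-8063862 - 8026514) + 2926833) = 1/(1/(-16090376) + 2926833) = 1/(-1/16090376 + 2926833) = 1/(47093843459207/16090376) = 16090376/47093843459207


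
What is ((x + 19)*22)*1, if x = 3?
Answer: 484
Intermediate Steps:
((x + 19)*22)*1 = ((3 + 19)*22)*1 = (22*22)*1 = 484*1 = 484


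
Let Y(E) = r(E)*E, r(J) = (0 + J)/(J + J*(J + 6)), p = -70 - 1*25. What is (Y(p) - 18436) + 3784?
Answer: -1289281/88 ≈ -14651.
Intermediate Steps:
p = -95 (p = -70 - 25 = -95)
r(J) = J/(J + J*(6 + J))
Y(E) = E/(7 + E)
(Y(p) - 18436) + 3784 = (-95/(7 - 95) - 18436) + 3784 = (-95/(-88) - 18436) + 3784 = (-95*(-1/88) - 18436) + 3784 = (95/88 - 18436) + 3784 = -1622273/88 + 3784 = -1289281/88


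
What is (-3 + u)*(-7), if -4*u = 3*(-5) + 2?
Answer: -7/4 ≈ -1.7500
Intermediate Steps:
u = 13/4 (u = -(3*(-5) + 2)/4 = -(-15 + 2)/4 = -1/4*(-13) = 13/4 ≈ 3.2500)
(-3 + u)*(-7) = (-3 + 13/4)*(-7) = (1/4)*(-7) = -7/4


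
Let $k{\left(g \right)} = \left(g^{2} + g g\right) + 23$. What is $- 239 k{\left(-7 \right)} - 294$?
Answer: $-29213$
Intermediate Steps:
$k{\left(g \right)} = 23 + 2 g^{2}$ ($k{\left(g \right)} = \left(g^{2} + g^{2}\right) + 23 = 2 g^{2} + 23 = 23 + 2 g^{2}$)
$- 239 k{\left(-7 \right)} - 294 = - 239 \left(23 + 2 \left(-7\right)^{2}\right) - 294 = - 239 \left(23 + 2 \cdot 49\right) - 294 = - 239 \left(23 + 98\right) - 294 = \left(-239\right) 121 - 294 = -28919 - 294 = -29213$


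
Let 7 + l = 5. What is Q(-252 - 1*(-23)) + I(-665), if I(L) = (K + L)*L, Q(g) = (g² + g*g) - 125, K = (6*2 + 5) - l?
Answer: 534347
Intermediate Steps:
l = -2 (l = -7 + 5 = -2)
K = 19 (K = (6*2 + 5) - 1*(-2) = (12 + 5) + 2 = 17 + 2 = 19)
Q(g) = -125 + 2*g² (Q(g) = (g² + g²) - 125 = 2*g² - 125 = -125 + 2*g²)
I(L) = L*(19 + L) (I(L) = (19 + L)*L = L*(19 + L))
Q(-252 - 1*(-23)) + I(-665) = (-125 + 2*(-252 - 1*(-23))²) - 665*(19 - 665) = (-125 + 2*(-252 + 23)²) - 665*(-646) = (-125 + 2*(-229)²) + 429590 = (-125 + 2*52441) + 429590 = (-125 + 104882) + 429590 = 104757 + 429590 = 534347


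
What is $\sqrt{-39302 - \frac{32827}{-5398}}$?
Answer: $\frac{i \sqrt{1145020353862}}{5398} \approx 198.23 i$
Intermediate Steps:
$\sqrt{-39302 - \frac{32827}{-5398}} = \sqrt{-39302 - - \frac{32827}{5398}} = \sqrt{-39302 + \frac{32827}{5398}} = \sqrt{- \frac{212119369}{5398}} = \frac{i \sqrt{1145020353862}}{5398}$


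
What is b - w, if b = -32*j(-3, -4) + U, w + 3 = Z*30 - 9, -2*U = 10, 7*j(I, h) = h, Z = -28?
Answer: 6057/7 ≈ 865.29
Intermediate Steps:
j(I, h) = h/7
U = -5 (U = -½*10 = -5)
w = -852 (w = -3 + (-28*30 - 9) = -3 + (-840 - 9) = -3 - 849 = -852)
b = 93/7 (b = -32*(-4)/7 - 5 = -32*(-4/7) - 5 = 128/7 - 5 = 93/7 ≈ 13.286)
b - w = 93/7 - 1*(-852) = 93/7 + 852 = 6057/7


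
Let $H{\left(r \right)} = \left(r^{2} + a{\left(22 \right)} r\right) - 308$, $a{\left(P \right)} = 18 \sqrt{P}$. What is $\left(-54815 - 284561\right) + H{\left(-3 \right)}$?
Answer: $-339675 - 54 \sqrt{22} \approx -3.3993 \cdot 10^{5}$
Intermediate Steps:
$H{\left(r \right)} = -308 + r^{2} + 18 r \sqrt{22}$ ($H{\left(r \right)} = \left(r^{2} + 18 \sqrt{22} r\right) - 308 = \left(r^{2} + 18 r \sqrt{22}\right) - 308 = -308 + r^{2} + 18 r \sqrt{22}$)
$\left(-54815 - 284561\right) + H{\left(-3 \right)} = \left(-54815 - 284561\right) + \left(-308 + \left(-3\right)^{2} + 18 \left(-3\right) \sqrt{22}\right) = -339376 - \left(299 + 54 \sqrt{22}\right) = -339675 - 54 \sqrt{22}$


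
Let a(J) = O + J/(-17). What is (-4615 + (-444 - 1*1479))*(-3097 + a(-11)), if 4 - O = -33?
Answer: 340034842/17 ≈ 2.0002e+7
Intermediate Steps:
O = 37 (O = 4 - 1*(-33) = 4 + 33 = 37)
a(J) = 37 - J/17 (a(J) = 37 + J/(-17) = 37 + J*(-1/17) = 37 - J/17)
(-4615 + (-444 - 1*1479))*(-3097 + a(-11)) = (-4615 + (-444 - 1*1479))*(-3097 + (37 - 1/17*(-11))) = (-4615 + (-444 - 1479))*(-3097 + (37 + 11/17)) = (-4615 - 1923)*(-3097 + 640/17) = -6538*(-52009/17) = 340034842/17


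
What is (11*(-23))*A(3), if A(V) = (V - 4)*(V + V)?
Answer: 1518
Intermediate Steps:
A(V) = 2*V*(-4 + V) (A(V) = (-4 + V)*(2*V) = 2*V*(-4 + V))
(11*(-23))*A(3) = (11*(-23))*(2*3*(-4 + 3)) = -506*3*(-1) = -253*(-6) = 1518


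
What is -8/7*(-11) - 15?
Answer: -17/7 ≈ -2.4286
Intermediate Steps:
-8/7*(-11) - 15 = 88/7 - 15 = -17/7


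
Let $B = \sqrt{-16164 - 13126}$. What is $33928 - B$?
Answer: $33928 - i \sqrt{29290} \approx 33928.0 - 171.14 i$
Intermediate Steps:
$B = i \sqrt{29290}$ ($B = \sqrt{-29290} = i \sqrt{29290} \approx 171.14 i$)
$33928 - B = 33928 - i \sqrt{29290}$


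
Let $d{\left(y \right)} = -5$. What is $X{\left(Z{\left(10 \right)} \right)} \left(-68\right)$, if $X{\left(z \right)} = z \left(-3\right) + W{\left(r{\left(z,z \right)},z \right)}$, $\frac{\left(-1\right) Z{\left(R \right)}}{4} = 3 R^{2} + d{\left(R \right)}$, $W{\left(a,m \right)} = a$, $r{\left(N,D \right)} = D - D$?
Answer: $-240720$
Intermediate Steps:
$r{\left(N,D \right)} = 0$
$Z{\left(R \right)} = 20 - 12 R^{2}$ ($Z{\left(R \right)} = - 4 \left(3 R^{2} - 5\right) = - 4 \left(-5 + 3 R^{2}\right) = 20 - 12 R^{2}$)
$X{\left(z \right)} = - 3 z$ ($X{\left(z \right)} = z \left(-3\right) + 0 = - 3 z + 0 = - 3 z$)
$X{\left(Z{\left(10 \right)} \right)} \left(-68\right) = - 3 \left(20 - 12 \cdot 10^{2}\right) \left(-68\right) = - 3 \left(20 - 1200\right) \left(-68\right) = \left(-3\right) \left(-1180\right) \left(-68\right) = 3540 \left(-68\right) = -240720$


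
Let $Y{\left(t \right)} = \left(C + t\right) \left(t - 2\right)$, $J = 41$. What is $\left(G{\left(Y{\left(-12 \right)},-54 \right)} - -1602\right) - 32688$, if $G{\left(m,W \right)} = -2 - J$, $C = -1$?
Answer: $-31129$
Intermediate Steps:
$Y{\left(t \right)} = \left(-1 + t\right) \left(-2 + t\right)$ ($Y{\left(t \right)} = \left(-1 + t\right) \left(t - 2\right) = \left(-1 + t\right) \left(-2 + t\right)$)
$G{\left(m,W \right)} = -43$ ($G{\left(m,W \right)} = -2 - 41 = -43$)
$\left(G{\left(Y{\left(-12 \right)},-54 \right)} - -1602\right) - 32688 = \left(-43 - -1602\right) - 32688 = \left(-43 + \left(1624 - 22\right)\right) - 32688 = \left(-43 + 1602\right) - 32688 = 1559 - 32688 = -31129$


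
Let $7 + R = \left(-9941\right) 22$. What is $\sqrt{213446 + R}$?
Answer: $i \sqrt{5263} \approx 72.547 i$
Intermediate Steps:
$R = -218709$ ($R = -7 - 218702 = -218709$)
$\sqrt{213446 + R} = \sqrt{213446 - 218709} = \sqrt{-5263} = i \sqrt{5263}$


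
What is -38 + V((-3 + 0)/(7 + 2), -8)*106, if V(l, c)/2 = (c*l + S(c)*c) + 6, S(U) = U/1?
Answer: 46102/3 ≈ 15367.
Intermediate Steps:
S(U) = U (S(U) = U*1 = U)
V(l, c) = 12 + 2*c**2 + 2*c*l (V(l, c) = 2*((c*l + c*c) + 6) = 2*((c*l + c**2) + 6) = 2*((c**2 + c*l) + 6) = 2*(6 + c**2 + c*l) = 12 + 2*c**2 + 2*c*l)
-38 + V((-3 + 0)/(7 + 2), -8)*106 = -38 + (12 + 2*(-8)**2 + 2*(-8)*((-3 + 0)/(7 + 2)))*106 = -38 + (12 + 2*64 + 2*(-8)*(-3/9))*106 = -38 + (12 + 128 + 2*(-8)*(-3*1/9))*106 = -38 + (12 + 128 + 2*(-8)*(-1/3))*106 = -38 + (12 + 128 + 16/3)*106 = -38 + (436/3)*106 = -38 + 46216/3 = 46102/3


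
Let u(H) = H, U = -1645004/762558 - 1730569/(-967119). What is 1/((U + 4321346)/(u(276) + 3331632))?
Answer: 409538323390177836/531154114998328853 ≈ 0.77104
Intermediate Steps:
U = -45209231329/122914055067 (U = -1645004*1/762558 - 1730569*(-1/967119) = -822502/381279 + 1730569/967119 = -45209231329/122914055067 ≈ -0.36781)
1/((U + 4321346)/(u(276) + 3331632)) = 1/((-45209231329/122914055067 + 4321346)/(276 + 3331632)) = 1/((531154114998328853/122914055067)/3331908) = 1/((531154114998328853/122914055067)*(1/3331908)) = 1/(531154114998328853/409538323390177836) = 409538323390177836/531154114998328853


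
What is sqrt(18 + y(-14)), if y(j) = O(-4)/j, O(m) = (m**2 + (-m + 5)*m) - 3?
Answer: 5*sqrt(154)/14 ≈ 4.4320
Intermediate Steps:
O(m) = -3 + m**2 + m*(5 - m) (O(m) = (m**2 + (5 - m)*m) - 3 = (m**2 + m*(5 - m)) - 3 = -3 + m**2 + m*(5 - m))
y(j) = -23/j (y(j) = (-3 + 5*(-4))/j = (-3 - 20)/j = -23/j)
sqrt(18 + y(-14)) = sqrt(18 - 23/(-14)) = sqrt(18 - 23*(-1/14)) = sqrt(18 + 23/14) = sqrt(275/14) = 5*sqrt(154)/14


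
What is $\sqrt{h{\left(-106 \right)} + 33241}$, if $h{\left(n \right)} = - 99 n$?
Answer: $\sqrt{43735} \approx 209.13$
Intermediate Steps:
$\sqrt{h{\left(-106 \right)} + 33241} = \sqrt{\left(-99\right) \left(-106\right) + 33241} = \sqrt{10494 + 33241} = \sqrt{43735}$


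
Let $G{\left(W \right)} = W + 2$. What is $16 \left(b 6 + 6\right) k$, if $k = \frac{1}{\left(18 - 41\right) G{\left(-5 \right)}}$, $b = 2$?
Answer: $\frac{96}{23} \approx 4.1739$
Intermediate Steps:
$G{\left(W \right)} = 2 + W$
$k = \frac{1}{69}$ ($k = \frac{1}{\left(18 - 41\right) \left(2 - 5\right)} = \frac{1}{\left(-23\right) \left(-3\right)} = \left(- \frac{1}{23}\right) \left(- \frac{1}{3}\right) = \frac{1}{69} \approx 0.014493$)
$16 \left(b 6 + 6\right) k = 16 \left(2 \cdot 6 + 6\right) \frac{1}{69} = 16 \left(12 + 6\right) \frac{1}{69} = 16 \cdot 18 \cdot \frac{1}{69} = 288 \cdot \frac{1}{69} = \frac{96}{23}$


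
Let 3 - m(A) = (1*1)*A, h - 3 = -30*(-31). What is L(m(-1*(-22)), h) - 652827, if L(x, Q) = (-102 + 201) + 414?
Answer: -652314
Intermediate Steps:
h = 933 (h = 3 - 30*(-31) = 3 + 930 = 933)
m(A) = 3 - A (m(A) = 3 - 1*1*A = 3 - A)
L(x, Q) = 513 (L(x, Q) = 99 + 414 = 513)
L(m(-1*(-22)), h) - 652827 = 513 - 652827 = -652314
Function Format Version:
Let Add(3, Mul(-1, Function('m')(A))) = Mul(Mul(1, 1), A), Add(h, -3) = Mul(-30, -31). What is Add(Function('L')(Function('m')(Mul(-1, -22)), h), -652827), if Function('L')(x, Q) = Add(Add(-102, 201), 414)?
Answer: -652314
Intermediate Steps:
h = 933 (h = Add(3, Mul(-30, -31)) = Add(3, 930) = 933)
Function('m')(A) = Add(3, Mul(-1, A)) (Function('m')(A) = Add(3, Mul(-1, Mul(Mul(1, 1), A))) = Add(3, Mul(-1, Mul(1, A))) = Add(3, Mul(-1, A)))
Function('L')(x, Q) = 513 (Function('L')(x, Q) = Add(99, 414) = 513)
Add(Function('L')(Function('m')(Mul(-1, -22)), h), -652827) = Add(513, -652827) = -652314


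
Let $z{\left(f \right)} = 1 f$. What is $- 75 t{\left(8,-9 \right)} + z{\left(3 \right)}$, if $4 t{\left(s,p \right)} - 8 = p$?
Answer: $\frac{87}{4} \approx 21.75$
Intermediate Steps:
$t{\left(s,p \right)} = 2 + \frac{p}{4}$
$z{\left(f \right)} = f$
$- 75 t{\left(8,-9 \right)} + z{\left(3 \right)} = - 75 \left(2 + \frac{1}{4} \left(-9\right)\right) + 3 = - 75 \left(2 - \frac{9}{4}\right) + 3 = \left(-75\right) \left(- \frac{1}{4}\right) + 3 = \frac{75}{4} + 3 = \frac{87}{4}$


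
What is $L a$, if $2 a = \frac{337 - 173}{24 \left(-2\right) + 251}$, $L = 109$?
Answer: $\frac{8938}{203} \approx 44.03$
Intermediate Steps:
$a = \frac{82}{203}$ ($a = \frac{\left(337 - 173\right) \frac{1}{24 \left(-2\right) + 251}}{2} = \frac{164 \frac{1}{-48 + 251}}{2} = \frac{164 \cdot \frac{1}{203}}{2} = \frac{1}{2} \cdot \frac{164}{203} = \frac{82}{203} \approx 0.40394$)
$L a = 109 \cdot \frac{82}{203} = \frac{8938}{203}$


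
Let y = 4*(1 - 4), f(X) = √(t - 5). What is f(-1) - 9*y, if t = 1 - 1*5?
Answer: 108 + 3*I ≈ 108.0 + 3.0*I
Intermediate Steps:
t = -4 (t = 1 - 5 = -4)
f(X) = 3*I (f(X) = √(-4 - 5) = √(-9) = 3*I)
y = -12 (y = 4*(-3) = -12)
f(-1) - 9*y = 3*I - 9*(-12) = 3*I + 108 = 108 + 3*I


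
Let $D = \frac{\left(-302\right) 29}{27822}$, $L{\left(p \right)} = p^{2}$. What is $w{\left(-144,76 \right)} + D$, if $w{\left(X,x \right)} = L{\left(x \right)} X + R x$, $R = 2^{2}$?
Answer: $- \frac{11566166219}{13911} \approx -8.3144 \cdot 10^{5}$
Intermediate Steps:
$R = 4$
$w{\left(X,x \right)} = 4 x + X x^{2}$ ($w{\left(X,x \right)} = x^{2} X + 4 x = X x^{2} + 4 x = 4 x + X x^{2}$)
$D = - \frac{4379}{13911}$ ($D = \left(-8758\right) \frac{1}{27822} = - \frac{4379}{13911} \approx -0.31479$)
$w{\left(-144,76 \right)} + D = 76 \left(4 - 10944\right) - \frac{4379}{13911} = 76 \left(-10940\right) - \frac{4379}{13911} = -831440 - \frac{4379}{13911} = - \frac{11566166219}{13911}$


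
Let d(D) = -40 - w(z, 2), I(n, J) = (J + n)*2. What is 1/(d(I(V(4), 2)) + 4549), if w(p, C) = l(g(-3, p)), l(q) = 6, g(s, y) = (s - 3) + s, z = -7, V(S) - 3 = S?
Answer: 1/4503 ≈ 0.00022207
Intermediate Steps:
V(S) = 3 + S
g(s, y) = -3 + 2*s (g(s, y) = (-3 + s) + s = -3 + 2*s)
I(n, J) = 2*J + 2*n
w(p, C) = 6
d(D) = -46 (d(D) = -40 - 1*6 = -40 - 6 = -46)
1/(d(I(V(4), 2)) + 4549) = 1/(-46 + 4549) = 1/4503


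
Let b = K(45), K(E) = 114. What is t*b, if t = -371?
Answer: -42294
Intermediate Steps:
b = 114
t*b = -371*114 = -42294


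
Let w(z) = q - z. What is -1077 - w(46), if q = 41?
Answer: -1072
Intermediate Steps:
w(z) = 41 - z
-1077 - w(46) = -1077 - (41 - 1*46) = -1077 - (41 - 46) = -1077 - 1*(-5) = -1077 + 5 = -1072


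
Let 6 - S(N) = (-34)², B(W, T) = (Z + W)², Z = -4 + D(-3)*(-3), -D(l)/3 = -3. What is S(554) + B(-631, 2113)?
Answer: 437094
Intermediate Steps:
D(l) = 9 (D(l) = -3*(-3) = 9)
Z = -31 (Z = -4 + 9*(-3) = -4 - 27 = -31)
B(W, T) = (-31 + W)²
S(N) = -1150 (S(N) = 6 - 1*(-34)² = 6 - 1*1156 = 6 - 1156 = -1150)
S(554) + B(-631, 2113) = -1150 + (-31 - 631)² = -1150 + (-662)² = -1150 + 438244 = 437094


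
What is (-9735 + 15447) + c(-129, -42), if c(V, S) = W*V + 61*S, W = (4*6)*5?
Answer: -12330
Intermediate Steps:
W = 120 (W = 24*5 = 120)
c(V, S) = 61*S + 120*V (c(V, S) = 120*V + 61*S = 61*S + 120*V)
(-9735 + 15447) + c(-129, -42) = (-9735 + 15447) + (61*(-42) + 120*(-129)) = 5712 + (-2562 - 15480) = 5712 - 18042 = -12330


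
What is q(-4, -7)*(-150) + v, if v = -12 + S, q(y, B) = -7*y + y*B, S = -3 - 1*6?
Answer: -8421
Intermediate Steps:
S = -9 (S = -3 - 6 = -9)
q(y, B) = -7*y + B*y
v = -21 (v = -12 - 9 = -21)
q(-4, -7)*(-150) + v = -4*(-7 - 7)*(-150) - 21 = -4*(-14)*(-150) - 21 = 56*(-150) - 21 = -8400 - 21 = -8421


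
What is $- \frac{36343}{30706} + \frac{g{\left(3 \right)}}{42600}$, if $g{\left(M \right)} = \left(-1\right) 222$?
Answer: $- \frac{129585711}{109006300} \approx -1.1888$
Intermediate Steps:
$g{\left(M \right)} = -222$
$- \frac{36343}{30706} + \frac{g{\left(3 \right)}}{42600} = - \frac{36343}{30706} - \frac{222}{42600} = \left(-36343\right) \frac{1}{30706} - \frac{37}{7100} = - \frac{36343}{30706} - \frac{37}{7100} = - \frac{129585711}{109006300}$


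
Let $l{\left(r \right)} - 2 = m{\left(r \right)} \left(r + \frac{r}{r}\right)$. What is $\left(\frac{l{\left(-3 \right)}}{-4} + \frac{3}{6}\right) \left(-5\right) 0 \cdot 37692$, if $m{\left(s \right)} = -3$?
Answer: $0$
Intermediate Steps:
$l{\left(r \right)} = -1 - 3 r$ ($l{\left(r \right)} = 2 - 3 \left(r + \frac{r}{r}\right) = 2 - 3 \left(r + 1\right) = 2 - 3 \left(1 + r\right) = 2 - \left(3 + 3 r\right) = -1 - 3 r$)
$\left(\frac{l{\left(-3 \right)}}{-4} + \frac{3}{6}\right) \left(-5\right) 0 \cdot 37692 = \left(\frac{-1 - -9}{-4} + \frac{3}{6}\right) \left(-5\right) 0 \cdot 37692 = \left(\left(-1 + 9\right) \left(- \frac{1}{4}\right) + 3 \cdot \frac{1}{6}\right) \left(-5\right) 0 \cdot 37692 = \left(8 \left(- \frac{1}{4}\right) + \frac{1}{2}\right) \left(-5\right) 0 \cdot 37692 = \left(-2 + \frac{1}{2}\right) \left(-5\right) 0 \cdot 37692 = \left(- \frac{3}{2}\right) \left(-5\right) 0 \cdot 37692 = \frac{15}{2} \cdot 0 \cdot 37692 = 0 \cdot 37692 = 0$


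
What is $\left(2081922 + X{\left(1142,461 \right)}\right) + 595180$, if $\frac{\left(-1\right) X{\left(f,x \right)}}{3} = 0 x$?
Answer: $2677102$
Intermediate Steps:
$X{\left(f,x \right)} = 0$ ($X{\left(f,x \right)} = - 3 \cdot 0 x = \left(-3\right) 0 = 0$)
$\left(2081922 + X{\left(1142,461 \right)}\right) + 595180 = \left(2081922 + 0\right) + 595180 = 2081922 + 595180 = 2677102$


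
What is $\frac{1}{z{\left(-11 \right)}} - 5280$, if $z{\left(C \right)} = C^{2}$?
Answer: $- \frac{638879}{121} \approx -5280.0$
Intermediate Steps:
$\frac{1}{z{\left(-11 \right)}} - 5280 = \frac{1}{\left(-11\right)^{2}} - 5280 = \frac{1}{121} - 5280 = - \frac{638879}{121}$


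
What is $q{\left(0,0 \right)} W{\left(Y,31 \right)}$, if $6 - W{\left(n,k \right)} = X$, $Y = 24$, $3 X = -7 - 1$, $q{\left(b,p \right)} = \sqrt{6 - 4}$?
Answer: $\frac{26 \sqrt{2}}{3} \approx 12.257$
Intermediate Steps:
$q{\left(b,p \right)} = \sqrt{2}$
$X = - \frac{8}{3}$ ($X = \frac{-7 - 1}{3} = \frac{1}{3} \left(-8\right) = - \frac{8}{3} \approx -2.6667$)
$W{\left(n,k \right)} = \frac{26}{3}$ ($W{\left(n,k \right)} = 6 - - \frac{8}{3} = 6 + \frac{8}{3} = \frac{26}{3}$)
$q{\left(0,0 \right)} W{\left(Y,31 \right)} = \sqrt{2} \cdot \frac{26}{3} = \frac{26 \sqrt{2}}{3}$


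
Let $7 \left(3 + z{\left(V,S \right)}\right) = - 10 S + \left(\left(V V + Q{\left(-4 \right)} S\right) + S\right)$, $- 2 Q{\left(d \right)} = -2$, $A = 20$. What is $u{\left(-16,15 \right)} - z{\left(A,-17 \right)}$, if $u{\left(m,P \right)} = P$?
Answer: $- \frac{410}{7} \approx -58.571$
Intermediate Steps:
$Q{\left(d \right)} = 1$ ($Q{\left(d \right)} = \left(- \frac{1}{2}\right) \left(-2\right) = 1$)
$z{\left(V,S \right)} = -3 - \frac{8 S}{7} + \frac{V^{2}}{7}$ ($z{\left(V,S \right)} = -3 + \frac{- 10 S + \left(\left(V V + 1 S\right) + S\right)}{7} = -3 + \frac{- 10 S + \left(\left(V^{2} + S\right) + S\right)}{7} = -3 + \frac{- 10 S + \left(\left(S + V^{2}\right) + S\right)}{7} = -3 + \frac{- 10 S + \left(V^{2} + 2 S\right)}{7} = -3 + \frac{V^{2} - 8 S}{7} = -3 - \left(- \frac{V^{2}}{7} + \frac{8 S}{7}\right) = -3 - \frac{8 S}{7} + \frac{V^{2}}{7}$)
$u{\left(-16,15 \right)} - z{\left(A,-17 \right)} = 15 - \left(-3 - - \frac{136}{7} + \frac{20^{2}}{7}\right) = 15 - \left(-3 + \frac{136}{7} + \frac{1}{7} \cdot 400\right) = 15 - \left(-3 + \frac{136}{7} + \frac{400}{7}\right) = 15 - \frac{515}{7} = - \frac{410}{7}$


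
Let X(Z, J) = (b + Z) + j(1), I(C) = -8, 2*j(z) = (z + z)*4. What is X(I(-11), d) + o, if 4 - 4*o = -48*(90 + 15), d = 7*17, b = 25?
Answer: 1282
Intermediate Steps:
j(z) = 4*z (j(z) = ((z + z)*4)/2 = ((2*z)*4)/2 = (8*z)/2 = 4*z)
d = 119
X(Z, J) = 29 + Z (X(Z, J) = (25 + Z) + 4*1 = (25 + Z) + 4 = 29 + Z)
o = 1261 (o = 1 - (-12)*(90 + 15) = 1 - (-12)*105 = 1 - ¼*(-5040) = 1 + 1260 = 1261)
X(I(-11), d) + o = (29 - 8) + 1261 = 21 + 1261 = 1282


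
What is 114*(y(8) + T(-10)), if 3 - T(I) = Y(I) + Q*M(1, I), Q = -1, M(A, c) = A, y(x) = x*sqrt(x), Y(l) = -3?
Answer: 798 + 1824*sqrt(2) ≈ 3377.5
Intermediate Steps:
y(x) = x**(3/2)
T(I) = 7 (T(I) = 3 - (-3 - 1*1) = 3 - (-3 - 1) = 3 - 1*(-4) = 3 + 4 = 7)
114*(y(8) + T(-10)) = 114*(8**(3/2) + 7) = 114*(16*sqrt(2) + 7) = 114*(7 + 16*sqrt(2)) = 798 + 1824*sqrt(2)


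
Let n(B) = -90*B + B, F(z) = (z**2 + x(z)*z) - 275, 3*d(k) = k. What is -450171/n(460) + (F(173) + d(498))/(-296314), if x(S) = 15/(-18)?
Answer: 49566390404/4549160685 ≈ 10.896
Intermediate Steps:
x(S) = -5/6 (x(S) = 15*(-1/18) = -5/6)
d(k) = k/3
F(z) = -275 + z**2 - 5*z/6 (F(z) = (z**2 - 5*z/6) - 275 = -275 + z**2 - 5*z/6)
n(B) = -89*B
-450171/n(460) + (F(173) + d(498))/(-296314) = -450171/((-89*460)) + ((-275 + 173**2 - 5/6*173) + (1/3)*498)/(-296314) = -450171/(-40940) + ((-275 + 29929 - 865/6) + 166)*(-1/296314) = -450171*(-1/40940) + (177059/6 + 166)*(-1/296314) = 450171/40940 + (178055/6)*(-1/296314) = 450171/40940 - 178055/1777884 = 49566390404/4549160685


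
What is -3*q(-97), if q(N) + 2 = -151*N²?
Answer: 4262283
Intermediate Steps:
q(N) = -2 - 151*N²
-3*q(-97) = -3*(-2 - 151*(-97)²) = -3*(-2 - 151*9409) = -3*(-2 - 1420759) = -3*(-1420761) = 4262283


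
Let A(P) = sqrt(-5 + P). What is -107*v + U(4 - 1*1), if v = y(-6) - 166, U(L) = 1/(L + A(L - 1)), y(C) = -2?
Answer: 71905/4 - I*sqrt(3)/12 ≈ 17976.0 - 0.14434*I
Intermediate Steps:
U(L) = 1/(L + sqrt(-6 + L)) (U(L) = 1/(L + sqrt(-5 + (L - 1))) = 1/(L + sqrt(-5 + (-1 + L))) = 1/(L + sqrt(-6 + L)))
v = -168 (v = -2 - 166 = -168)
-107*v + U(4 - 1*1) = -107*(-168) + 1/((4 - 1*1) + sqrt(-6 + (4 - 1*1))) = 17976 + 1/((4 - 1) + sqrt(-6 + (4 - 1))) = 17976 + 1/(3 + sqrt(-6 + 3)) = 17976 + 1/(3 + sqrt(-3)) = 17976 + 1/(3 + I*sqrt(3))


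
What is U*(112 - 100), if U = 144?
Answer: 1728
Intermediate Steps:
U*(112 - 100) = 144*(112 - 100) = 144*12 = 1728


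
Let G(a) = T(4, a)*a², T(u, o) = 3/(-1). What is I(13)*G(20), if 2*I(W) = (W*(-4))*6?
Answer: 187200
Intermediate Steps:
T(u, o) = -3 (T(u, o) = 3*(-1) = -3)
I(W) = -12*W (I(W) = ((W*(-4))*6)/2 = (-4*W*6)/2 = (-24*W)/2 = -12*W)
G(a) = -3*a²
I(13)*G(20) = (-12*13)*(-3*20²) = -(-468)*400 = -156*(-1200) = 187200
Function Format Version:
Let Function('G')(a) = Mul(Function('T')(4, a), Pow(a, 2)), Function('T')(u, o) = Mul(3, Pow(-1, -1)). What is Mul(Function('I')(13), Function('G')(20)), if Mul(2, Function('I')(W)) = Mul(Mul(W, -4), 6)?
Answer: 187200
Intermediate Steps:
Function('T')(u, o) = -3 (Function('T')(u, o) = Mul(3, -1) = -3)
Function('I')(W) = Mul(-12, W) (Function('I')(W) = Mul(Rational(1, 2), Mul(Mul(W, -4), 6)) = Mul(Rational(1, 2), Mul(Mul(-4, W), 6)) = Mul(Rational(1, 2), Mul(-24, W)) = Mul(-12, W))
Function('G')(a) = Mul(-3, Pow(a, 2))
Mul(Function('I')(13), Function('G')(20)) = Mul(Mul(-12, 13), Mul(-3, Pow(20, 2))) = Mul(-156, Mul(-3, 400)) = Mul(-156, -1200) = 187200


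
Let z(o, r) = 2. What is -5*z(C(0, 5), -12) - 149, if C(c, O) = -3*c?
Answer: -159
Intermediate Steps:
-5*z(C(0, 5), -12) - 149 = -5*2 - 149 = -10 - 149 = -159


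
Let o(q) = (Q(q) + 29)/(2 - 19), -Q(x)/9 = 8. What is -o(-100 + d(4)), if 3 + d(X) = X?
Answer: -43/17 ≈ -2.5294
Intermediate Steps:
Q(x) = -72 (Q(x) = -9*8 = -72)
d(X) = -3 + X
o(q) = 43/17 (o(q) = (-72 + 29)/(2 - 19) = -43/(-17) = -43*(-1/17) = 43/17)
-o(-100 + d(4)) = -1*43/17 = -43/17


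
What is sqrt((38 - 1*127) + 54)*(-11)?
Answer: -11*I*sqrt(35) ≈ -65.077*I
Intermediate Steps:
sqrt((38 - 1*127) + 54)*(-11) = sqrt((38 - 127) + 54)*(-11) = sqrt(-89 + 54)*(-11) = sqrt(-35)*(-11) = (I*sqrt(35))*(-11) = -11*I*sqrt(35)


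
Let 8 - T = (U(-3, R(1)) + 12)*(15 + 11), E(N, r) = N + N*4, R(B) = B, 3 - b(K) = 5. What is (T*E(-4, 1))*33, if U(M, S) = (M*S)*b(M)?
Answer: 303600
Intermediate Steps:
b(K) = -2 (b(K) = 3 - 1*5 = 3 - 5 = -2)
U(M, S) = -2*M*S (U(M, S) = (M*S)*(-2) = -2*M*S)
E(N, r) = 5*N (E(N, r) = N + 4*N = 5*N)
T = -460 (T = 8 - (-2*(-3)*1 + 12)*(15 + 11) = 8 - (6 + 12)*26 = 8 - 18*26 = 8 - 1*468 = 8 - 468 = -460)
(T*E(-4, 1))*33 = -2300*(-4)*33 = -460*(-20)*33 = 9200*33 = 303600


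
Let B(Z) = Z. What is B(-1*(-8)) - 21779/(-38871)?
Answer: 332747/38871 ≈ 8.5603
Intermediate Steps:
B(-1*(-8)) - 21779/(-38871) = -1*(-8) - 21779/(-38871) = 8 - 21779*(-1)/38871 = 8 - 1*(-21779/38871) = 8 + 21779/38871 = 332747/38871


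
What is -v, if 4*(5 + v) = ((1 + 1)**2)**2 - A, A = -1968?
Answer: -491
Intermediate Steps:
v = 491 (v = -5 + (((1 + 1)**2)**2 - 1*(-1968))/4 = -5 + ((2**2)**2 + 1968)/4 = -5 + (4**2 + 1968)/4 = -5 + (16 + 1968)/4 = -5 + (1/4)*1984 = -5 + 496 = 491)
-v = -1*491 = -491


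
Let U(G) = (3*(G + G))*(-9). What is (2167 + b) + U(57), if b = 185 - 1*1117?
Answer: -1843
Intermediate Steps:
U(G) = -54*G (U(G) = (3*(2*G))*(-9) = (6*G)*(-9) = -54*G)
b = -932 (b = 185 - 1117 = -932)
(2167 + b) + U(57) = (2167 - 932) - 54*57 = 1235 - 3078 = -1843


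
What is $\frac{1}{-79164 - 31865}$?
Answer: $- \frac{1}{111029} \approx -9.0067 \cdot 10^{-6}$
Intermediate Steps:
$\frac{1}{-79164 - 31865} = \frac{1}{-111029} = - \frac{1}{111029}$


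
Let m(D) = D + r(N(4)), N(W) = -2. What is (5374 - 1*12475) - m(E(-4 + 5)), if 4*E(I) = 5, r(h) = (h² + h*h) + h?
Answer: -28433/4 ≈ -7108.3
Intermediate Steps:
r(h) = h + 2*h² (r(h) = (h² + h²) + h = 2*h² + h = h + 2*h²)
E(I) = 5/4 (E(I) = (¼)*5 = 5/4)
m(D) = 6 + D (m(D) = D - 2*(1 + 2*(-2)) = D - 2*(1 - 4) = D - 2*(-3) = D + 6 = 6 + D)
(5374 - 1*12475) - m(E(-4 + 5)) = (5374 - 1*12475) - (6 + 5/4) = (5374 - 12475) - 1*29/4 = -7101 - 29/4 = -28433/4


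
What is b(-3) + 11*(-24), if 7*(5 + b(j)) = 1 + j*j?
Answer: -1873/7 ≈ -267.57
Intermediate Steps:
b(j) = -34/7 + j²/7 (b(j) = -5 + (1 + j*j)/7 = -5 + (1 + j²)/7 = -5 + (⅐ + j²/7) = -34/7 + j²/7)
b(-3) + 11*(-24) = (-34/7 + (⅐)*(-3)²) + 11*(-24) = (-34/7 + (⅐)*9) - 264 = (-34/7 + 9/7) - 264 = -25/7 - 264 = -1873/7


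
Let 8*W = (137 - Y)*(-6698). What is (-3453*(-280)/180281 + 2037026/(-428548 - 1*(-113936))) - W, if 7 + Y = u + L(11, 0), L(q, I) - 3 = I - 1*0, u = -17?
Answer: 1875745200317695/14179641493 ≈ 1.3228e+5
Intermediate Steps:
L(q, I) = 3 + I (L(q, I) = 3 + (I - 1*0) = 3 + (I + 0) = 3 + I)
Y = -21 (Y = -7 + (-17 + (3 + 0)) = -7 + (-17 + 3) = -7 - 14 = -21)
W = -264571/2 (W = ((137 - 1*(-21))*(-6698))/8 = ((137 + 21)*(-6698))/8 = (158*(-6698))/8 = (⅛)*(-1058284) = -264571/2 ≈ -1.3229e+5)
(-3453*(-280)/180281 + 2037026/(-428548 - 1*(-113936))) - W = (-3453*(-280)/180281 + 2037026/(-428548 - 1*(-113936))) - 1*(-264571/2) = (966840*(1/180281) + 2037026/(-428548 + 113936)) + 264571/2 = (966840/180281 + 2037026/(-314612)) + 264571/2 = (966840/180281 + 2037026*(-1/314612)) + 264571/2 = (966840/180281 - 1018513/157306) + 264571/2 = -31528809113/28359282986 + 264571/2 = 1875745200317695/14179641493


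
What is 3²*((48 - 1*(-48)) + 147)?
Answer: 2187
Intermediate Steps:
3²*((48 - 1*(-48)) + 147) = 9*((48 + 48) + 147) = 9*(96 + 147) = 9*243 = 2187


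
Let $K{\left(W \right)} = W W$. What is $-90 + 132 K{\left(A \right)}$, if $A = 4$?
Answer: $2022$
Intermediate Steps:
$K{\left(W \right)} = W^{2}$
$-90 + 132 K{\left(A \right)} = -90 + 132 \cdot 4^{2} = -90 + 132 \cdot 16 = -90 + 2112 = 2022$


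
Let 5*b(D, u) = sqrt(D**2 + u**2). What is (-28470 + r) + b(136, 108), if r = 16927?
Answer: -11543 + 4*sqrt(1885)/5 ≈ -11508.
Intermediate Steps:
b(D, u) = sqrt(D**2 + u**2)/5
(-28470 + r) + b(136, 108) = (-28470 + 16927) + sqrt(136**2 + 108**2)/5 = -11543 + sqrt(18496 + 11664)/5 = -11543 + sqrt(30160)/5 = -11543 + (4*sqrt(1885))/5 = -11543 + 4*sqrt(1885)/5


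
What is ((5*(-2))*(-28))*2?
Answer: 560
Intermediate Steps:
((5*(-2))*(-28))*2 = -10*(-28)*2 = 280*2 = 560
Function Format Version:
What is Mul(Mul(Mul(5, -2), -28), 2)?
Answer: 560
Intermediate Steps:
Mul(Mul(Mul(5, -2), -28), 2) = Mul(Mul(-10, -28), 2) = Mul(280, 2) = 560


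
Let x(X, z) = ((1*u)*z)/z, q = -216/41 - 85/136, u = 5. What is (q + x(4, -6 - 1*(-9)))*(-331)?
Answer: 96983/328 ≈ 295.68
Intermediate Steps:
q = -1933/328 (q = -216*1/41 - 85*1/136 = -216/41 - 5/8 = -1933/328 ≈ -5.8933)
x(X, z) = 5 (x(X, z) = ((1*5)*z)/z = (5*z)/z = 5)
(q + x(4, -6 - 1*(-9)))*(-331) = (-1933/328 + 5)*(-331) = -293/328*(-331) = 96983/328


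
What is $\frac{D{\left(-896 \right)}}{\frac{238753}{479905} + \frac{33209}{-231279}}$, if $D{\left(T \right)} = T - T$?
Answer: $0$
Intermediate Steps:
$D{\left(T \right)} = 0$
$\frac{D{\left(-896 \right)}}{\frac{238753}{479905} + \frac{33209}{-231279}} = \frac{0}{\frac{238753}{479905} + \frac{33209}{-231279}} = \frac{0}{238753 \cdot \frac{1}{479905} + 33209 \left(- \frac{1}{231279}\right)} = \frac{0}{\frac{238753}{479905} - \frac{33209}{231279}} = \frac{0}{\frac{39281389942}{110991948495}} = 0 \cdot \frac{110991948495}{39281389942} = 0$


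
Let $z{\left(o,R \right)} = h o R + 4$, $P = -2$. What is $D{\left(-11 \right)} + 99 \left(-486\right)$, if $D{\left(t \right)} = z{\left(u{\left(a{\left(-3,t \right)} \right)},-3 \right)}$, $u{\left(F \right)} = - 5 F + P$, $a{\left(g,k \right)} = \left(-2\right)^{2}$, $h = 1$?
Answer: $-48044$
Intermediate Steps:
$a{\left(g,k \right)} = 4$
$u{\left(F \right)} = -2 - 5 F$ ($u{\left(F \right)} = - 5 F - 2 = -2 - 5 F$)
$z{\left(o,R \right)} = 4 + R o$ ($z{\left(o,R \right)} = 1 o R + 4 = o R + 4 = R o + 4 = 4 + R o$)
$D{\left(t \right)} = 70$ ($D{\left(t \right)} = 4 - 3 \left(-2 - 20\right) = 4 - -66 = 4 + 66 = 70$)
$D{\left(-11 \right)} + 99 \left(-486\right) = 70 + 99 \left(-486\right) = 70 - 48114 = -48044$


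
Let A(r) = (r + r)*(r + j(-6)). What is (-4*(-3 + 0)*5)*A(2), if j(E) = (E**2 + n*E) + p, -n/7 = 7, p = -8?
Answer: 77760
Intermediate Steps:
n = -49 (n = -7*7 = -49)
j(E) = -8 + E**2 - 49*E (j(E) = (E**2 - 49*E) - 8 = -8 + E**2 - 49*E)
A(r) = 2*r*(322 + r) (A(r) = (r + r)*(r + (-8 + (-6)**2 - 49*(-6))) = (2*r)*(r + (-8 + 36 + 294)) = (2*r)*(r + 322) = (2*r)*(322 + r) = 2*r*(322 + r))
(-4*(-3 + 0)*5)*A(2) = (-4*(-3 + 0)*5)*(2*2*(322 + 2)) = (-4*(-3)*5)*(2*2*324) = (12*5)*1296 = 60*1296 = 77760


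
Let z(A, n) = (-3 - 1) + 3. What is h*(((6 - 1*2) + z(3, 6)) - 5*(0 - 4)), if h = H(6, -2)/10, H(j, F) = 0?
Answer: 0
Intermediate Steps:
z(A, n) = -1 (z(A, n) = -4 + 3 = -1)
h = 0 (h = 0/10 = 0*(⅒) = 0)
h*(((6 - 1*2) + z(3, 6)) - 5*(0 - 4)) = 0*(((6 - 1*2) - 1) - 5*(0 - 4)) = 0*(((6 - 2) - 1) - 5*(-4)) = 0*((4 - 1) + 20) = 0*(3 + 20) = 0*23 = 0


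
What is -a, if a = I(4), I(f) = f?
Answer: -4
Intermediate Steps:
a = 4
-a = -1*4 = -4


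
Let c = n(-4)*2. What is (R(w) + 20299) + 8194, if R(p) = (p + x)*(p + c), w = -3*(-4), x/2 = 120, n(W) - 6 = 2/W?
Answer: 34289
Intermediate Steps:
n(W) = 6 + 2/W
x = 240 (x = 2*120 = 240)
c = 11 (c = (6 + 2/(-4))*2 = (6 + 2*(-¼))*2 = (6 - ½)*2 = (11/2)*2 = 11)
w = 12
R(p) = (11 + p)*(240 + p) (R(p) = (p + 240)*(p + 11) = (240 + p)*(11 + p) = (11 + p)*(240 + p))
(R(w) + 20299) + 8194 = ((2640 + 12² + 251*12) + 20299) + 8194 = ((2640 + 144 + 3012) + 20299) + 8194 = (5796 + 20299) + 8194 = 26095 + 8194 = 34289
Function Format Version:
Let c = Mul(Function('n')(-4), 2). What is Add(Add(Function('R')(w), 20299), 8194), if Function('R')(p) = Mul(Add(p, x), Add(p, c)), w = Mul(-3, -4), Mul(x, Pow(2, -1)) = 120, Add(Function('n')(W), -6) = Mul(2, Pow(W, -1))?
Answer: 34289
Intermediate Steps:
Function('n')(W) = Add(6, Mul(2, Pow(W, -1)))
x = 240 (x = Mul(2, 120) = 240)
c = 11 (c = Mul(Add(6, Mul(2, Pow(-4, -1))), 2) = Mul(Add(6, Mul(2, Rational(-1, 4))), 2) = Mul(Add(6, Rational(-1, 2)), 2) = Mul(Rational(11, 2), 2) = 11)
w = 12
Function('R')(p) = Mul(Add(11, p), Add(240, p)) (Function('R')(p) = Mul(Add(p, 240), Add(p, 11)) = Mul(Add(240, p), Add(11, p)) = Mul(Add(11, p), Add(240, p)))
Add(Add(Function('R')(w), 20299), 8194) = Add(Add(Add(2640, Pow(12, 2), Mul(251, 12)), 20299), 8194) = Add(Add(Add(2640, 144, 3012), 20299), 8194) = Add(Add(5796, 20299), 8194) = Add(26095, 8194) = 34289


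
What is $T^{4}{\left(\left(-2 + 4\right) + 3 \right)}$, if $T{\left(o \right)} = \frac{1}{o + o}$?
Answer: $\frac{1}{10000} \approx 0.0001$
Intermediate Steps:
$T{\left(o \right)} = \frac{1}{2 o}$
$T^{4}{\left(\left(-2 + 4\right) + 3 \right)} = \left(\frac{1}{2 \left(\left(-2 + 4\right) + 3\right)}\right)^{4} = \left(\frac{1}{2 \left(2 + 3\right)}\right)^{4} = \left(\frac{1}{2 \cdot 5}\right)^{4} = \left(\frac{1}{2} \cdot \frac{1}{5}\right)^{4} = \left(\frac{1}{10}\right)^{4} = \frac{1}{10000}$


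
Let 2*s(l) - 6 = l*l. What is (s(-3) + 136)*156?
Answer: 22386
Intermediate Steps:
s(l) = 3 + l**2/2 (s(l) = 3 + (l*l)/2 = 3 + l**2/2)
(s(-3) + 136)*156 = ((3 + (1/2)*(-3)**2) + 136)*156 = ((3 + (1/2)*9) + 136)*156 = ((3 + 9/2) + 136)*156 = (15/2 + 136)*156 = (287/2)*156 = 22386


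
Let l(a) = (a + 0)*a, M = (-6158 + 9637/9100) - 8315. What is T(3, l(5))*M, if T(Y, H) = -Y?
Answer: 395083989/9100 ≈ 43416.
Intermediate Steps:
M = -131694663/9100 (M = (-6158 + 9637*(1/9100)) - 8315 = (-6158 + 9637/9100) - 8315 = -56028163/9100 - 8315 = -131694663/9100 ≈ -14472.)
l(a) = a² (l(a) = a*a = a²)
T(3, l(5))*M = -1*3*(-131694663/9100) = -3*(-131694663/9100) = 395083989/9100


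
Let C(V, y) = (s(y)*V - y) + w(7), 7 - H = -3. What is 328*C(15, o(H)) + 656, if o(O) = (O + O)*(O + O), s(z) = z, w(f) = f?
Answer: 1839752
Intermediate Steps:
H = 10 (H = 7 - 1*(-3) = 7 + 3 = 10)
o(O) = 4*O² (o(O) = (2*O)*(2*O) = 4*O²)
C(V, y) = 7 - y + V*y (C(V, y) = (y*V - y) + 7 = (V*y - y) + 7 = (-y + V*y) + 7 = 7 - y + V*y)
328*C(15, o(H)) + 656 = 328*(7 - 4*10² + 15*(4*10²)) + 656 = 328*(7 - 4*100 + 15*(4*100)) + 656 = 328*(7 - 1*400 + 15*400) + 656 = 328*(7 - 400 + 6000) + 656 = 328*5607 + 656 = 1839096 + 656 = 1839752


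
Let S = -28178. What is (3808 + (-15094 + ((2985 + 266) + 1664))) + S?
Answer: -34549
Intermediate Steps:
(3808 + (-15094 + ((2985 + 266) + 1664))) + S = (3808 + (-15094 + ((2985 + 266) + 1664))) - 28178 = (3808 + (-15094 + (3251 + 1664))) - 28178 = (3808 + (-15094 + 4915)) - 28178 = (3808 - 10179) - 28178 = -6371 - 28178 = -34549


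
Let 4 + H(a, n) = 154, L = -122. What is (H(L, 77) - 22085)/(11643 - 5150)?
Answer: -21935/6493 ≈ -3.3783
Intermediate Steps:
H(a, n) = 150 (H(a, n) = -4 + 154 = 150)
(H(L, 77) - 22085)/(11643 - 5150) = (150 - 22085)/(11643 - 5150) = -21935/6493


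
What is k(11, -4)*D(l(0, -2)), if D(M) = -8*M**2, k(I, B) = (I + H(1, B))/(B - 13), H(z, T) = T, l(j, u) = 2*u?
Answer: 896/17 ≈ 52.706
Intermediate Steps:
k(I, B) = (B + I)/(-13 + B) (k(I, B) = (I + B)/(B - 13) = (B + I)/(-13 + B))
k(11, -4)*D(l(0, -2)) = ((-4 + 11)/(-13 - 4))*(-8*(2*(-2))**2) = (7/(-17))*(-8*(-4)**2) = (-1/17*7)*(-8*16) = -7/17*(-128) = 896/17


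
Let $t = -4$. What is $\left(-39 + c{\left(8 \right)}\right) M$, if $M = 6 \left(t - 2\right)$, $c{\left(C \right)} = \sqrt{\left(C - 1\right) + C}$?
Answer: $1404 - 36 \sqrt{15} \approx 1264.6$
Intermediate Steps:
$c{\left(C \right)} = \sqrt{-1 + 2 C}$ ($c{\left(C \right)} = \sqrt{\left(C - 1\right) + C} = \sqrt{\left(-1 + C\right) + C} = \sqrt{-1 + 2 C}$)
$M = -36$ ($M = 6 \left(-4 - 2\right) = 6 \left(-6\right) = -36$)
$\left(-39 + c{\left(8 \right)}\right) M = \left(-39 + \sqrt{-1 + 2 \cdot 8}\right) \left(-36\right) = \left(-39 + \sqrt{-1 + 16}\right) \left(-36\right) = \left(-39 + \sqrt{15}\right) \left(-36\right) = 1404 - 36 \sqrt{15}$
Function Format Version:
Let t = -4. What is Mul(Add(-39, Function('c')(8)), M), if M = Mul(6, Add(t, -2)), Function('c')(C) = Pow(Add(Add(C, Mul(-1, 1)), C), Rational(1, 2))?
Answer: Add(1404, Mul(-36, Pow(15, Rational(1, 2)))) ≈ 1264.6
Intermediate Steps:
Function('c')(C) = Pow(Add(-1, Mul(2, C)), Rational(1, 2)) (Function('c')(C) = Pow(Add(Add(C, -1), C), Rational(1, 2)) = Pow(Add(Add(-1, C), C), Rational(1, 2)) = Pow(Add(-1, Mul(2, C)), Rational(1, 2)))
M = -36 (M = Mul(6, Add(-4, -2)) = Mul(6, -6) = -36)
Mul(Add(-39, Function('c')(8)), M) = Mul(Add(-39, Pow(Add(-1, Mul(2, 8)), Rational(1, 2))), -36) = Mul(Add(-39, Pow(Add(-1, 16), Rational(1, 2))), -36) = Mul(Add(-39, Pow(15, Rational(1, 2))), -36) = Add(1404, Mul(-36, Pow(15, Rational(1, 2))))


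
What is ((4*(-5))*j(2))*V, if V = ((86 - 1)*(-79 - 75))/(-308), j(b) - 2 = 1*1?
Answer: -2550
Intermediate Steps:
j(b) = 3 (j(b) = 2 + 1*1 = 2 + 1 = 3)
V = 85/2 (V = (85*(-154))*(-1/308) = -13090*(-1/308) = 85/2 ≈ 42.500)
((4*(-5))*j(2))*V = ((4*(-5))*3)*(85/2) = -20*3*(85/2) = -60*85/2 = -2550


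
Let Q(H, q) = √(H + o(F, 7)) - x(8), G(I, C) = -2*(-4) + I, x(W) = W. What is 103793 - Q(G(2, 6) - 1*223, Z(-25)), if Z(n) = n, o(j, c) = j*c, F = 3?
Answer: 103801 - 8*I*√3 ≈ 1.038e+5 - 13.856*I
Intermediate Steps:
o(j, c) = c*j
G(I, C) = 8 + I
Q(H, q) = -8 + √(21 + H) (Q(H, q) = √(H + 7*3) - 1*8 = √(H + 21) - 8 = √(21 + H) - 8 = -8 + √(21 + H))
103793 - Q(G(2, 6) - 1*223, Z(-25)) = 103793 - (-8 + √(21 + ((8 + 2) - 1*223))) = 103793 - (-8 + √(21 + (10 - 223))) = 103793 - (-8 + √(21 - 213)) = 103793 - (-8 + √(-192)) = 103793 - (-8 + 8*I*√3) = 103793 + (8 - 8*I*√3) = 103801 - 8*I*√3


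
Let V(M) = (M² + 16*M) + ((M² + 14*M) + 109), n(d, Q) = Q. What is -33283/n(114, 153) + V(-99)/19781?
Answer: -655809650/3026493 ≈ -216.69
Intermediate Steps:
V(M) = 109 + 2*M² + 30*M (V(M) = (M² + 16*M) + (109 + M² + 14*M) = 109 + 2*M² + 30*M)
-33283/n(114, 153) + V(-99)/19781 = -33283/153 + (109 + 2*(-99)² + 30*(-99))/19781 = -33283*1/153 + (109 + 2*9801 - 2970)*(1/19781) = -33283/153 + (109 + 19602 - 2970)*(1/19781) = -33283/153 + 16741*(1/19781) = -33283/153 + 16741/19781 = -655809650/3026493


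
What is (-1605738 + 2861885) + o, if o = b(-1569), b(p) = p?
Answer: 1254578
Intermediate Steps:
o = -1569
(-1605738 + 2861885) + o = (-1605738 + 2861885) - 1569 = 1256147 - 1569 = 1254578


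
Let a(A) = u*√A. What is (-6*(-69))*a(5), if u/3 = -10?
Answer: -12420*√5 ≈ -27772.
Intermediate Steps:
u = -30 (u = 3*(-10) = -30)
a(A) = -30*√A
(-6*(-69))*a(5) = (-6*(-69))*(-30*√5) = 414*(-30*√5) = -12420*√5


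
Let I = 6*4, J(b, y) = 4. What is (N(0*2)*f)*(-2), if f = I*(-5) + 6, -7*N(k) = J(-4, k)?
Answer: -912/7 ≈ -130.29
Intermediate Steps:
I = 24
N(k) = -4/7 (N(k) = -⅐*4 = -4/7)
f = -114 (f = 24*(-5) + 6 = -120 + 6 = -114)
(N(0*2)*f)*(-2) = -4/7*(-114)*(-2) = (456/7)*(-2) = -912/7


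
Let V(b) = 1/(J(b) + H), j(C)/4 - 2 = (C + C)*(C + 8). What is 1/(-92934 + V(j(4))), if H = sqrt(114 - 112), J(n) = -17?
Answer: -26672075/2478744197929 + sqrt(2)/2478744197929 ≈ -1.0760e-5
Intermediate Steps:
j(C) = 8 + 8*C*(8 + C) (j(C) = 8 + 4*((C + C)*(C + 8)) = 8 + 4*((2*C)*(8 + C)) = 8 + 4*(2*C*(8 + C)) = 8 + 8*C*(8 + C))
H = sqrt(2) ≈ 1.4142
V(b) = 1/(-17 + sqrt(2))
1/(-92934 + V(j(4))) = 1/(-92934 + (-17/287 - sqrt(2)/287)) = 1/(-26672075/287 - sqrt(2)/287)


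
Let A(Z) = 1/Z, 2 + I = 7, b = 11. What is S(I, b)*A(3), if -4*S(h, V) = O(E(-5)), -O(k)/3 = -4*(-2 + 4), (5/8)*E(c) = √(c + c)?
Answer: -2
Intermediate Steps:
I = 5 (I = -2 + 7 = 5)
E(c) = 8*√2*√c/5 (E(c) = 8*√(c + c)/5 = 8*√(2*c)/5 = 8*(√2*√c)/5 = 8*√2*√c/5)
O(k) = 24 (O(k) = -(-12)*(-2 + 4) = -(-12)*2 = -3*(-8) = 24)
S(h, V) = -6 (S(h, V) = -¼*24 = -6)
S(I, b)*A(3) = -6/3 = -6*⅓ = -2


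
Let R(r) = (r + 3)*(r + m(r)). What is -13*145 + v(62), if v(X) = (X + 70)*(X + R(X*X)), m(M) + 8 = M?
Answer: 3899941019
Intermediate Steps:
m(M) = -8 + M
R(r) = (-8 + 2*r)*(3 + r) (R(r) = (r + 3)*(r + (-8 + r)) = (3 + r)*(-8 + 2*r) = (-8 + 2*r)*(3 + r))
v(X) = (70 + X)*(-24 + X - 2*X² + 2*X⁴) (v(X) = (X + 70)*(X + (-24 - 2*X*X + 2*(X*X)²)) = (70 + X)*(X + (-24 - 2*X² + 2*(X²)²)) = (70 + X)*(X + (-24 - 2*X² + 2*X⁴)) = (70 + X)*(-24 + X - 2*X² + 2*X⁴))
-13*145 + v(62) = -13*145 + (-1680 - 139*62² - 2*62³ + 2*62⁵ + 46*62 + 140*62⁴) = -1885 + (-1680 - 139*3844 - 2*238328 + 2*916132832 + 2852 + 140*14776336) = -1885 + (-1680 - 534316 - 476656 + 1832265664 + 2852 + 2068687040) = -1885 + 3899942904 = 3899941019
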